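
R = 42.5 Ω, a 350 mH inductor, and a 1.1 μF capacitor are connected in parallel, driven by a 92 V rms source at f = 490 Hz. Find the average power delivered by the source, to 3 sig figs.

ω = 2πf = 3079 rad/s
X_L = ωL = 1080 Ω
X_C = 1/(ωC) = 295 Ω
Parallel: admittances add. Y = 1/R + 1/(jωL) + jωC
Y = (0.0235 + j0.00246) S
|Y| = 0.0237 S → |Z| = 1/|Y| = 42.3 Ω, ∠Z = −∠Y = -5.97°
I = V/|Z| = 2.18 A
P = VI cos φ = 92 × 2.18 × cos(-5.97°) = 199 W

199 W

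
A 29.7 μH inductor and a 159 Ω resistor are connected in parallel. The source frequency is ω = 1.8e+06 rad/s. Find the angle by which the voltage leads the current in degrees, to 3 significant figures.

X_L = ωL = 53.5 Ω
Parallel: admittances add. Y = 1/R + 1/(jωL)
Y = (0.00629 − j0.0187) S
|Y| = 0.0197 S → |Z| = 1/|Y| = 50.7 Ω, ∠Z = −∠Y = 71.4°

71.4°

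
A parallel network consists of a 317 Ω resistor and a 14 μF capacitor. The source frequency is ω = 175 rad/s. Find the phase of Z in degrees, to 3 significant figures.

-37.8°

X_C = 1/(ωC) = 408 Ω
Parallel: admittances add. Y = 1/R + jωC
Y = (0.00315 + j0.00245) S
|Y| = 0.00399 S → |Z| = 1/|Y| = 250 Ω, ∠Z = −∠Y = -37.8°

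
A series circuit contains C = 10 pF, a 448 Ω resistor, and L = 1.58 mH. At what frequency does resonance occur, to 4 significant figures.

1.266 MHz

ω₀ = 1/√(LC) = 1/√(0.00158 × 1e-11) = 7.956e+06 rad/s
f₀ = ω₀/(2π) = 1.266 MHz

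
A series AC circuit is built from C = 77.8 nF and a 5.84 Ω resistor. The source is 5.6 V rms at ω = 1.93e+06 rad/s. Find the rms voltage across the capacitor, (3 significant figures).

X_C = 1/(ωC) = 6.66 Ω
Z = 5.84 − j6.66 Ω
|Z| = √(5.84² + 6.66²) = 8.86 Ω
I = V/|Z| = 632 mA
V_C = I·|Z_C| = 0.632 × 6.66 = 4.21 V

4.21 V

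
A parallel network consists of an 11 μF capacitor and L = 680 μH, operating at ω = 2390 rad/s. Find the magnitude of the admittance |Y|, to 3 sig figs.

X_L = ωL = 1.63 Ω
X_C = 1/(ωC) = 38.0 Ω
Parallel: admittances add. Y = 1/(jωL) + jωC
Y = (0 − j0.589) S
|Y| = 0.589 S → |Z| = 1/|Y| = 1.70 Ω, ∠Z = −∠Y = 90.0°

589 mS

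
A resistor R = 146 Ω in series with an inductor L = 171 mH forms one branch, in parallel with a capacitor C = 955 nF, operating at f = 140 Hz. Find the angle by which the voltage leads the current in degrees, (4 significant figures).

ω = 2πf = 879.6 rad/s
X_L = ωL = 150.4 Ω
X_C = 1/(ωC) = 1190 Ω
Branch 1 (R+jX_L): Z₁ = 146.0 + j150.4 Ω, |Z₁| = 209.6 Ω
Branch 2 (−jX_C): Z₂ = −j1190 Ω
Parallel: Z = Z₁Z₂/(Z₁+Z₂), |Z| = 237.6 Ω, ∠Z = 37.86°

37.86°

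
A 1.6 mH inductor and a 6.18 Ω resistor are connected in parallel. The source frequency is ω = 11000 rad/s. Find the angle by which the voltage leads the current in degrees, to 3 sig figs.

X_L = ωL = 17.6 Ω
Parallel: admittances add. Y = 1/R + 1/(jωL)
Y = (0.162 − j0.0568) S
|Y| = 0.171 S → |Z| = 1/|Y| = 5.83 Ω, ∠Z = −∠Y = 19.3°

19.3°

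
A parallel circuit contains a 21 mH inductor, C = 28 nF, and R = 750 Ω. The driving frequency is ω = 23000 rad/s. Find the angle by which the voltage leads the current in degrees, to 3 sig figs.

46.9°

X_L = ωL = 483 Ω
X_C = 1/(ωC) = 1550 Ω
Parallel: admittances add. Y = 1/R + 1/(jωL) + jωC
Y = (0.00133 − j0.00143) S
|Y| = 0.00195 S → |Z| = 1/|Y| = 512 Ω, ∠Z = −∠Y = 46.9°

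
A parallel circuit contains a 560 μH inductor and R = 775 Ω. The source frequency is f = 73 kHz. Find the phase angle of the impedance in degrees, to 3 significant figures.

ω = 2πf = 458700 rad/s
X_L = ωL = 257 Ω
Parallel: admittances add. Y = 1/R + 1/(jωL)
Y = (0.00129 − j0.00389) S
|Y| = 0.00410 S → |Z| = 1/|Y| = 244 Ω, ∠Z = −∠Y = 71.7°

71.7°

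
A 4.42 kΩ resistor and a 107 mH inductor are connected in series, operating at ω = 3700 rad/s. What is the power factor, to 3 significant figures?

0.996

X_L = ωL = 396 Ω
Z = 4420 + j396 Ω
|Z| = √(4420² + 396²) = 4440 Ω
∠Z = arctan(396/4420) = 5.12°
cos φ = cos(5.12°) = 0.996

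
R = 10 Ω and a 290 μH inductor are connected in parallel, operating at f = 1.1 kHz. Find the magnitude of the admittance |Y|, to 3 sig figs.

ω = 2πf = 6912 rad/s
X_L = ωL = 2.00 Ω
Parallel: admittances add. Y = 1/R + 1/(jωL)
Y = (0.100 − j0.499) S
|Y| = 0.509 S → |Z| = 1/|Y| = 1.97 Ω, ∠Z = −∠Y = 78.7°

509 mS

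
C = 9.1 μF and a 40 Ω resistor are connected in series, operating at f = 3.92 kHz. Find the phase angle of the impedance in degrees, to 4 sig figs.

-6.364°

ω = 2πf = 24630 rad/s
X_C = 1/(ωC) = 4.462 Ω
Z = 40.00 − j4.462 Ω
|Z| = √(40.00² + 4.462²) = 40.25 Ω
∠Z = arctan(-4.462/40.00) = -6.364°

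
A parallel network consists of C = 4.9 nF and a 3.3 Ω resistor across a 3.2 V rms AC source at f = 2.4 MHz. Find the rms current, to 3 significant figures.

998 mA

ω = 2πf = 1.508e+07 rad/s
X_C = 1/(ωC) = 13.5 Ω
Parallel: admittances add. Y = 1/R + jωC
Y = (0.303 + j0.0739) S
|Y| = 0.312 S → |Z| = 1/|Y| = 3.21 Ω, ∠Z = −∠Y = -13.7°
I = V/|Z| = 3.2/3.21 = 998 mA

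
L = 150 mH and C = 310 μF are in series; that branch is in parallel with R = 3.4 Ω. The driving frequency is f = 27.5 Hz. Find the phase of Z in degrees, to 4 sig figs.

ω = 2πf = 172.8 rad/s
X_L = ωL = 25.92 Ω
X_C = 1/(ωC) = 18.67 Ω
Branch 1: Z₁ = R = 3.400 Ω
Branch 2 (series LC): Z₂ = j(X_L − X_C) = j7.249 Ω
Parallel: Z = Z₁Z₂/(Z₁+Z₂), |Z| = 3.078 Ω, ∠Z = 25.13°

25.13°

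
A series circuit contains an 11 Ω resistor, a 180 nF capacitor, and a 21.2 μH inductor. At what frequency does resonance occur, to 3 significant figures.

81.5 kHz

ω₀ = 1/√(LC) = 1/√(2.12e-05 × 1.8e-07) = 511900 rad/s
f₀ = ω₀/(2π) = 81.5 kHz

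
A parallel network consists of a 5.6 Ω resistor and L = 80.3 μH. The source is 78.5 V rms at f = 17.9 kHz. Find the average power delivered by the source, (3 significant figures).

ω = 2πf = 112500 rad/s
X_L = ωL = 9.03 Ω
Parallel: admittances add. Y = 1/R + 1/(jωL)
Y = (0.179 − j0.111) S
|Y| = 0.210 S → |Z| = 1/|Y| = 4.76 Ω, ∠Z = −∠Y = 31.8°
I = V/|Z| = 16.5 A
P = VI cos φ = 78.5 × 16.5 × cos(31.8°) = 1.10 kW

1.10 kW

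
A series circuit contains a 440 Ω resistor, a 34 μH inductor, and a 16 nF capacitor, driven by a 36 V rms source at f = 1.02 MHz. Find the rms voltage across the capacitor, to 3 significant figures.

0.721 V

ω = 2πf = 6.409e+06 rad/s
X_L = ωL = 218 Ω
X_C = 1/(ωC) = 9.75 Ω
Net reactance X = X_L − X_C = 208 Ω
Z = 440 + j208 Ω
|Z| = √(440² + 208²) = 487 Ω
I = V/|Z| = 74.0 mA
V_C = I·|Z_C| = 0.0740 × 9.75 = 0.721 V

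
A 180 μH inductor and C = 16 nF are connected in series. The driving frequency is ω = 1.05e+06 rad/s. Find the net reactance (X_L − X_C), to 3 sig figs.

129 Ω

X_L = ωL = 189 Ω
X_C = 1/(ωC) = 59.5 Ω
X = 189 − 59.5 = 129 Ω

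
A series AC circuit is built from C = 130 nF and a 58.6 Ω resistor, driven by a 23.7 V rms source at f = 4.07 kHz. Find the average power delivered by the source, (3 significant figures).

ω = 2πf = 25570 rad/s
X_C = 1/(ωC) = 301 Ω
Z = 58.6 − j301 Ω
|Z| = √(58.6² + 301²) = 306 Ω
∠Z = arctan(-301/58.6) = -79.0°
I = V/|Z| = 77.3 mA
P = VI cos φ = 23.7 × 0.0773 × cos(-79.0°) = 350 mW

350 mW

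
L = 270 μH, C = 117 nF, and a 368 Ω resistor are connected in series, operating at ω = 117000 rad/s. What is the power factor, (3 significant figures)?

X_L = ωL = 31.6 Ω
X_C = 1/(ωC) = 73.1 Ω
Net reactance X = X_L − X_C = -41.5 Ω
Z = 368 − j41.5 Ω
|Z| = √(368² + 41.5²) = 370 Ω
∠Z = arctan(-41.5/368) = -6.43°
cos φ = cos(-6.43°) = 0.994

0.994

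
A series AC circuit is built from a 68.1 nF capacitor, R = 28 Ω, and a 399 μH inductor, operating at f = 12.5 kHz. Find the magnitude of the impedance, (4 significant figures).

158.1 Ω

ω = 2πf = 78540 rad/s
X_L = ωL = 31.34 Ω
X_C = 1/(ωC) = 187.0 Ω
Net reactance X = X_L − X_C = -155.6 Ω
Z = 28.00 − j155.6 Ω
|Z| = √(28.00² + 155.6²) = 158.1 Ω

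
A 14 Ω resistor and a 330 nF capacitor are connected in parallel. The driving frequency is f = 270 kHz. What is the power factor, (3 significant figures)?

0.127

ω = 2πf = 1.696e+06 rad/s
X_C = 1/(ωC) = 1.79 Ω
Parallel: admittances add. Y = 1/R + jωC
Y = (0.0714 + j0.560) S
|Y| = 0.564 S → |Z| = 1/|Y| = 1.77 Ω, ∠Z = −∠Y = -82.7°
cos φ = cos(-82.7°) = 0.127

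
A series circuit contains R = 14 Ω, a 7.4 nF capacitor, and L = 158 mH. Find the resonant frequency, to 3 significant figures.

4.65 kHz

ω₀ = 1/√(LC) = 1/√(0.158 × 7.4e-09) = 29250 rad/s
f₀ = ω₀/(2π) = 4.65 kHz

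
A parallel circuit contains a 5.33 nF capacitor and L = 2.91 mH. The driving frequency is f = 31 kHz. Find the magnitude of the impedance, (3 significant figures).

1380 Ω

ω = 2πf = 194800 rad/s
X_L = ωL = 567 Ω
X_C = 1/(ωC) = 963 Ω
Parallel: admittances add. Y = 1/(jωL) + jωC
Y = (0 − j0.000726) S
|Y| = 0.000726 S → |Z| = 1/|Y| = 1380 Ω, ∠Z = −∠Y = 90.0°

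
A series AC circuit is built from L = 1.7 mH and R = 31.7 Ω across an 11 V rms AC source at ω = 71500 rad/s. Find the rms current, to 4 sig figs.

87.57 mA

X_L = ωL = 121.5 Ω
Z = 31.70 + j121.5 Ω
|Z| = √(31.70² + 121.5²) = 125.6 Ω
I = V/|Z| = 11/125.6 = 87.57 mA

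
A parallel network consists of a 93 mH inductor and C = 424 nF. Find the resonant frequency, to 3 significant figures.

ω₀ = 1/√(LC) = 1/√(0.093 × 4.24e-07) = 5036 rad/s
f₀ = ω₀/(2π) = 801 Hz

801 Hz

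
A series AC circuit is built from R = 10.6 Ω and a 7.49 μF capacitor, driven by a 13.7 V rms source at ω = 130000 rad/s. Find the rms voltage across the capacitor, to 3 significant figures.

1.32 V

X_C = 1/(ωC) = 1.03 Ω
Z = 10.6 − j1.03 Ω
|Z| = √(10.6² + 1.03²) = 10.6 Ω
I = V/|Z| = 1.29 A
V_C = I·|Z_C| = 1.29 × 1.03 = 1.32 V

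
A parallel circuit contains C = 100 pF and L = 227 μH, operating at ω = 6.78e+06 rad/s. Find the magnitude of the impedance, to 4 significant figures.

35390 Ω

X_L = ωL = 1539 Ω
X_C = 1/(ωC) = 1475 Ω
Parallel: admittances add. Y = 1/(jωL) + jωC
Y = (0 + j2.825e-05) S
|Y| = 2.825e-05 S → |Z| = 1/|Y| = 35390 Ω, ∠Z = −∠Y = -90.00°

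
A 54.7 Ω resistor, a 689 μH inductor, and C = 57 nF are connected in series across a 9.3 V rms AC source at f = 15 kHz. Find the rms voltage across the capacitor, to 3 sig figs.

13.0 V

ω = 2πf = 94250 rad/s
X_L = ωL = 64.9 Ω
X_C = 1/(ωC) = 186 Ω
Net reactance X = X_L − X_C = -121 Ω
Z = 54.7 − j121 Ω
|Z| = √(54.7² + 121²) = 133 Ω
I = V/|Z| = 69.9 mA
V_C = I·|Z_C| = 0.0699 × 186 = 13.0 V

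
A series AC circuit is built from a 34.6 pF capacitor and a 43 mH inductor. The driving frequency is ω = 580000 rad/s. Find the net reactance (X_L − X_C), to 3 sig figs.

-24900 Ω

X_L = ωL = 24900 Ω
X_C = 1/(ωC) = 49800 Ω
X = 24900 − 49800 = -24900 Ω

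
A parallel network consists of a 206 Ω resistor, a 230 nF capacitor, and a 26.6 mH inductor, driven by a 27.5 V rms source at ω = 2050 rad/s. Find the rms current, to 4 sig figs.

509.2 mA

X_L = ωL = 54.53 Ω
X_C = 1/(ωC) = 2121 Ω
Parallel: admittances add. Y = 1/R + 1/(jωL) + jωC
Y = (0.004854 − j0.01787) S
|Y| = 0.01851 S → |Z| = 1/|Y| = 54.01 Ω, ∠Z = −∠Y = 74.80°
I = V/|Z| = 27.5/54.01 = 509.2 mA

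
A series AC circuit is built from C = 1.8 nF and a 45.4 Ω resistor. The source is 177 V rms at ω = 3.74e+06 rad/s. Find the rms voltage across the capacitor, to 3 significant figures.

169 V

X_C = 1/(ωC) = 149 Ω
Z = 45.4 − j149 Ω
|Z| = √(45.4² + 149²) = 155 Ω
I = V/|Z| = 1.14 A
V_C = I·|Z_C| = 1.14 × 149 = 169 V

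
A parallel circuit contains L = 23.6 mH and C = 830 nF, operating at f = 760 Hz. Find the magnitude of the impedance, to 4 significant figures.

203.7 Ω

ω = 2πf = 4775 rad/s
X_L = ωL = 112.7 Ω
X_C = 1/(ωC) = 252.3 Ω
Parallel: admittances add. Y = 1/(jωL) + jωC
Y = (0 − j0.004910) S
|Y| = 0.004910 S → |Z| = 1/|Y| = 203.7 Ω, ∠Z = −∠Y = 90.00°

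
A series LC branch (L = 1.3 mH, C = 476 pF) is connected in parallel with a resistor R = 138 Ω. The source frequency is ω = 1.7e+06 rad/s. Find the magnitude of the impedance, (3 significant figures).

137 Ω

X_L = ωL = 2210 Ω
X_C = 1/(ωC) = 1240 Ω
Branch 1: Z₁ = R = 138 Ω
Branch 2 (series LC): Z₂ = j(X_L − X_C) = j974 Ω
Parallel: Z = Z₁Z₂/(Z₁+Z₂), |Z| = 137 Ω, ∠Z = 8.06°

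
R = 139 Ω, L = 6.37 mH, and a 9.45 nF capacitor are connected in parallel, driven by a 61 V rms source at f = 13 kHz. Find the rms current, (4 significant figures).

ω = 2πf = 81680 rad/s
X_L = ωL = 520.3 Ω
X_C = 1/(ωC) = 1296 Ω
Parallel: admittances add. Y = 1/R + 1/(jωL) + jωC
Y = (0.007194 − j0.001150) S
|Y| = 0.007286 S → |Z| = 1/|Y| = 137.3 Ω, ∠Z = −∠Y = 9.082°
I = V/|Z| = 61/137.3 = 444.4 mA

444.4 mA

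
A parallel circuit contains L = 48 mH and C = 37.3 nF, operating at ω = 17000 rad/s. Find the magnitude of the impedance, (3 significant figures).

1690 Ω

X_L = ωL = 816 Ω
X_C = 1/(ωC) = 1580 Ω
Parallel: admittances add. Y = 1/(jωL) + jωC
Y = (0 − j0.000591) S
|Y| = 0.000591 S → |Z| = 1/|Y| = 1690 Ω, ∠Z = −∠Y = 90.0°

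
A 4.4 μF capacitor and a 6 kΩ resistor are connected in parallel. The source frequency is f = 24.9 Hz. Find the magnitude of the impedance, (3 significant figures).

ω = 2πf = 156.5 rad/s
X_C = 1/(ωC) = 1450 Ω
Parallel: admittances add. Y = 1/R + jωC
Y = (0.000167 + j0.000688) S
|Y| = 0.000708 S → |Z| = 1/|Y| = 1410 Ω, ∠Z = −∠Y = -76.4°

1410 Ω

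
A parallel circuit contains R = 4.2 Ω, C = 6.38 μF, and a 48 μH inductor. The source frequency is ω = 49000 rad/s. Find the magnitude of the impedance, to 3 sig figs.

X_L = ωL = 2.35 Ω
X_C = 1/(ωC) = 3.20 Ω
Parallel: admittances add. Y = 1/R + 1/(jωL) + jωC
Y = (0.238 − j0.113) S
|Y| = 0.263 S → |Z| = 1/|Y| = 3.80 Ω, ∠Z = −∠Y = 25.3°

3.80 Ω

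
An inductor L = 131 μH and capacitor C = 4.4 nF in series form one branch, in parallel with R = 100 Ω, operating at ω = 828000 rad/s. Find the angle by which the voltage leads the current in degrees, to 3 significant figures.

X_L = ωL = 108 Ω
X_C = 1/(ωC) = 274 Ω
Branch 1: Z₁ = R = 100 Ω
Branch 2 (series LC): Z₂ = j(X_L − X_C) = −j166 Ω
Parallel: Z = Z₁Z₂/(Z₁+Z₂), |Z| = 85.7 Ω, ∠Z = -31.1°

-31.1°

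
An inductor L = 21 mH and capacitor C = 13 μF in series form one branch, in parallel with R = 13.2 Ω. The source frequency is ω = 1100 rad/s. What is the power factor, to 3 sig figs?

X_L = ωL = 23.1 Ω
X_C = 1/(ωC) = 69.9 Ω
Branch 1: Z₁ = R = 13.2 Ω
Branch 2 (series LC): Z₂ = j(X_L − X_C) = −j46.8 Ω
Parallel: Z = Z₁Z₂/(Z₁+Z₂), |Z| = 12.7 Ω, ∠Z = -15.7°
cos φ = cos(-15.7°) = 0.962

0.962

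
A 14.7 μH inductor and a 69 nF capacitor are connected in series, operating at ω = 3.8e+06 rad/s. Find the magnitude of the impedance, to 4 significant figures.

52.05 Ω

X_L = ωL = 55.86 Ω
X_C = 1/(ωC) = 3.814 Ω
Net reactance X = X_L − X_C = 52.05 Ω
Z = j52.05 Ω
|Z| = √(0² + 52.05²) = 52.05 Ω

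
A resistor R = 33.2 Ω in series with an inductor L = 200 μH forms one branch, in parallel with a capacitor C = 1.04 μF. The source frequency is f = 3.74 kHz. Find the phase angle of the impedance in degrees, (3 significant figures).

ω = 2πf = 23500 rad/s
X_L = ωL = 4.70 Ω
X_C = 1/(ωC) = 40.9 Ω
Branch 1 (R+jX_L): Z₁ = 33.2 + j4.70 Ω, |Z₁| = 33.5 Ω
Branch 2 (−jX_C): Z₂ = −j40.9 Ω
Parallel: Z = Z₁Z₂/(Z₁+Z₂), |Z| = 27.9 Ω, ∠Z = -34.5°

-34.5°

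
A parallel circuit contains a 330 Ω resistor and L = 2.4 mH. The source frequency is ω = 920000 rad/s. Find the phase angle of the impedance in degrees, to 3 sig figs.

8.50°

X_L = ωL = 2210 Ω
Parallel: admittances add. Y = 1/R + 1/(jωL)
Y = (0.00303 − j0.000453) S
|Y| = 0.00306 S → |Z| = 1/|Y| = 326 Ω, ∠Z = −∠Y = 8.50°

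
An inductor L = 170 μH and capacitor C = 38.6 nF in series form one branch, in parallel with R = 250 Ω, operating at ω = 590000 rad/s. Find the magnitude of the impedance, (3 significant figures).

55.0 Ω

X_L = ωL = 100 Ω
X_C = 1/(ωC) = 43.9 Ω
Branch 1: Z₁ = R = 250 Ω
Branch 2 (series LC): Z₂ = j(X_L − X_C) = j56.4 Ω
Parallel: Z = Z₁Z₂/(Z₁+Z₂), |Z| = 55.0 Ω, ∠Z = 77.3°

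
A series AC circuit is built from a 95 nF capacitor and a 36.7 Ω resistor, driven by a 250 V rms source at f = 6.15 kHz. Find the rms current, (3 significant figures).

ω = 2πf = 38640 rad/s
X_C = 1/(ωC) = 272 Ω
Z = 36.7 − j272 Ω
|Z| = √(36.7² + 272²) = 275 Ω
I = V/|Z| = 250/275 = 910 mA

910 mA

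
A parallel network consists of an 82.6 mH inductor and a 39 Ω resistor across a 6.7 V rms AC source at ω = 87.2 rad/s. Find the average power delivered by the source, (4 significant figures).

1.151 W

X_L = ωL = 7.203 Ω
Parallel: admittances add. Y = 1/R + 1/(jωL)
Y = (0.02564 − j0.1388) S
|Y| = 0.1412 S → |Z| = 1/|Y| = 7.083 Ω, ∠Z = −∠Y = 79.54°
I = V/|Z| = 945.9 mA
P = VI cos φ = 6.7 × 0.9459 × cos(79.54°) = 1.151 W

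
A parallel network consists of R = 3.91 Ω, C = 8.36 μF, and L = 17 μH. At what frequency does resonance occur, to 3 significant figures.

13.4 kHz

ω₀ = 1/√(LC) = 1/√(1.7e-05 × 8.36e-06) = 83880 rad/s
f₀ = ω₀/(2π) = 13.4 kHz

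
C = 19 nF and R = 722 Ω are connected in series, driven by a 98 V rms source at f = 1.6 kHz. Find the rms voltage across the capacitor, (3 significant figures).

ω = 2πf = 10050 rad/s
X_C = 1/(ωC) = 5240 Ω
Z = 722 − j5240 Ω
|Z| = √(722² + 5240²) = 5280 Ω
I = V/|Z| = 18.5 mA
V_C = I·|Z_C| = 0.0185 × 5240 = 97.1 V

97.1 V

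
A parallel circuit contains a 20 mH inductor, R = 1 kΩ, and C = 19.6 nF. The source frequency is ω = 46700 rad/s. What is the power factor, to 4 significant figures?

0.9881

X_L = ωL = 934.0 Ω
X_C = 1/(ωC) = 1093 Ω
Parallel: admittances add. Y = 1/R + 1/(jωL) + jωC
Y = (0.001000 − j0.0001553) S
|Y| = 0.001012 S → |Z| = 1/|Y| = 988.1 Ω, ∠Z = −∠Y = 8.830°
cos φ = cos(8.830°) = 0.9881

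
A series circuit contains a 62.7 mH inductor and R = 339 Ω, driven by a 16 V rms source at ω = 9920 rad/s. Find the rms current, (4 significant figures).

X_L = ωL = 622.0 Ω
Z = 339.0 + j622.0 Ω
|Z| = √(339.0² + 622.0²) = 708.4 Ω
I = V/|Z| = 16/708.4 = 22.59 mA

22.59 mA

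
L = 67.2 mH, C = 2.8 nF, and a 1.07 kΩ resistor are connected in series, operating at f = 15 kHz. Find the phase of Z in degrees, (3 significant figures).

67.2°

ω = 2πf = 94250 rad/s
X_L = ωL = 6330 Ω
X_C = 1/(ωC) = 3790 Ω
Net reactance X = X_L − X_C = 2540 Ω
Z = 1070 + j2540 Ω
|Z| = √(1070² + 2540²) = 2760 Ω
∠Z = arctan(2540/1070) = 67.2°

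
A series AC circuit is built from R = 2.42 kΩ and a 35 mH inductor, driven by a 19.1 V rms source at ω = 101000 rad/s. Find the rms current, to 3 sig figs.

X_L = ωL = 3540 Ω
Z = 2420 + j3540 Ω
|Z| = √(2420² + 3540²) = 4280 Ω
I = V/|Z| = 19.1/4280 = 4.46 mA

4.46 mA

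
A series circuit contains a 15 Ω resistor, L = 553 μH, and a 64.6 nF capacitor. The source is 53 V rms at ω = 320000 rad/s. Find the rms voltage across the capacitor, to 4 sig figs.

19.80 V

X_L = ωL = 177.0 Ω
X_C = 1/(ωC) = 48.37 Ω
Net reactance X = X_L − X_C = 128.6 Ω
Z = 15.00 + j128.6 Ω
|Z| = √(15.00² + 128.6²) = 129.5 Ω
I = V/|Z| = 409.4 mA
V_C = I·|Z_C| = 0.4094 × 48.37 = 19.80 V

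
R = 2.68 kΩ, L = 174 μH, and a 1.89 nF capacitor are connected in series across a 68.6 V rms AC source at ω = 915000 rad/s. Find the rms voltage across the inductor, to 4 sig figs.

4.026 V

X_L = ωL = 159.2 Ω
X_C = 1/(ωC) = 578.3 Ω
Net reactance X = X_L − X_C = -419.0 Ω
Z = 2680 − j419.0 Ω
|Z| = √(2680² + 419.0²) = 2713 Ω
I = V/|Z| = 25.29 mA
V_L = I·|Z_L| = 0.02529 × 159.2 = 4.026 V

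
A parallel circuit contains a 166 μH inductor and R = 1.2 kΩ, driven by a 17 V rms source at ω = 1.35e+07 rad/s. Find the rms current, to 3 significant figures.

X_L = ωL = 2240 Ω
Parallel: admittances add. Y = 1/R + 1/(jωL)
Y = (0.000833 − j0.000446) S
|Y| = 0.000945 S → |Z| = 1/|Y| = 1060 Ω, ∠Z = −∠Y = 28.2°
I = V/|Z| = 17/1060 = 16.1 mA

16.1 mA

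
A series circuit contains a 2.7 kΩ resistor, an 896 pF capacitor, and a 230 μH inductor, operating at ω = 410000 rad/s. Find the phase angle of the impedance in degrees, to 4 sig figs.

X_L = ωL = 94.30 Ω
X_C = 1/(ωC) = 2722 Ω
Net reactance X = X_L − X_C = -2628 Ω
Z = 2700 − j2628 Ω
|Z| = √(2700² + 2628²) = 3768 Ω
∠Z = arctan(-2628/2700) = -44.22°

-44.22°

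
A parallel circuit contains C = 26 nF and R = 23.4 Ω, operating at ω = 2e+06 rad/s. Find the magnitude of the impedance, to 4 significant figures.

X_C = 1/(ωC) = 19.23 Ω
Parallel: admittances add. Y = 1/R + jωC
Y = (0.04274 + j0.05200) S
|Y| = 0.06731 S → |Z| = 1/|Y| = 14.86 Ω, ∠Z = −∠Y = -50.59°

14.86 Ω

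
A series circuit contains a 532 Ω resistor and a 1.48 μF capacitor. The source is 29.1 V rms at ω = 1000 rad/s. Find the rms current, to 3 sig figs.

33.8 mA

X_C = 1/(ωC) = 676 Ω
Z = 532 − j676 Ω
|Z| = √(532² + 676²) = 860 Ω
I = V/|Z| = 29.1/860 = 33.8 mA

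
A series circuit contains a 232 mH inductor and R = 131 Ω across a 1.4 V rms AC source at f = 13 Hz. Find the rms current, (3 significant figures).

ω = 2πf = 81.68 rad/s
X_L = ωL = 19.0 Ω
Z = 131 + j19.0 Ω
|Z| = √(131² + 19.0²) = 132 Ω
I = V/|Z| = 1.4/132 = 10.6 mA

10.6 mA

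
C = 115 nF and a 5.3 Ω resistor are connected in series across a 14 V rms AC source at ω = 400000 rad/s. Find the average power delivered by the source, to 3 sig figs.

2.07 W

X_C = 1/(ωC) = 21.7 Ω
Z = 5.30 − j21.7 Ω
|Z| = √(5.30² + 21.7²) = 22.4 Ω
∠Z = arctan(-21.7/5.30) = -76.3°
I = V/|Z| = 626 mA
P = VI cos φ = 14 × 0.626 × cos(-76.3°) = 2.07 W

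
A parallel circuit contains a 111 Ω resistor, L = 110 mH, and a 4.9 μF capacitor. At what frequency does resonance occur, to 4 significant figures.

216.8 Hz

ω₀ = 1/√(LC) = 1/√(0.11 × 4.9e-06) = 1362 rad/s
f₀ = ω₀/(2π) = 216.8 Hz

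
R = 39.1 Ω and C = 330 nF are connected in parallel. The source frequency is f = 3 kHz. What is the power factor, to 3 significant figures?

0.972

ω = 2πf = 18850 rad/s
X_C = 1/(ωC) = 161 Ω
Parallel: admittances add. Y = 1/R + jωC
Y = (0.0256 + j0.00622) S
|Y| = 0.0263 S → |Z| = 1/|Y| = 38.0 Ω, ∠Z = −∠Y = -13.7°
cos φ = cos(-13.7°) = 0.972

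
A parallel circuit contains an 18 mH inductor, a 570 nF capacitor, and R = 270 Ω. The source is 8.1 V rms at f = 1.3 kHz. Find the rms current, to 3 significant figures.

ω = 2πf = 8168 rad/s
X_L = ωL = 147 Ω
X_C = 1/(ωC) = 215 Ω
Parallel: admittances add. Y = 1/R + 1/(jωL) + jωC
Y = (0.00370 − j0.00215) S
|Y| = 0.00428 S → |Z| = 1/|Y| = 234 Ω, ∠Z = −∠Y = 30.1°
I = V/|Z| = 8.1/234 = 34.7 mA

34.7 mA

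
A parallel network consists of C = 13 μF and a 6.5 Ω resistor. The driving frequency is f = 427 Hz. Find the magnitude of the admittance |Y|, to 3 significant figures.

ω = 2πf = 2683 rad/s
X_C = 1/(ωC) = 28.7 Ω
Parallel: admittances add. Y = 1/R + jωC
Y = (0.154 + j0.0349) S
|Y| = 0.158 S → |Z| = 1/|Y| = 6.34 Ω, ∠Z = −∠Y = -12.8°

158 mS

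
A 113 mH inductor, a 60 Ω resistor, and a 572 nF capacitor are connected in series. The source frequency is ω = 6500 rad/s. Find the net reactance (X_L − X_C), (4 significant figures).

X_L = ωL = 734.5 Ω
X_C = 1/(ωC) = 269.0 Ω
X = 734.5 − 269.0 = 465.5 Ω

465.5 Ω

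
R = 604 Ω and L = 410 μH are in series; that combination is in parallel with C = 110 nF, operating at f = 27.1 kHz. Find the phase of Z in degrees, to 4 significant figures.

ω = 2πf = 170300 rad/s
X_L = ωL = 69.81 Ω
X_C = 1/(ωC) = 53.39 Ω
Branch 1 (R+jX_L): Z₁ = 604.0 + j69.81 Ω, |Z₁| = 608.0 Ω
Branch 2 (−jX_C): Z₂ = −j53.39 Ω
Parallel: Z = Z₁Z₂/(Z₁+Z₂), |Z| = 53.73 Ω, ∠Z = -84.96°

-84.96°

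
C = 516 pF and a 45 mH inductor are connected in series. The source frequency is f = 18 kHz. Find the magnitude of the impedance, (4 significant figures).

12050 Ω

ω = 2πf = 113100 rad/s
X_L = ωL = 5089 Ω
X_C = 1/(ωC) = 17140 Ω
Net reactance X = X_L − X_C = -12050 Ω
Z = − j12050 Ω
|Z| = √(0² + 12050²) = 12050 Ω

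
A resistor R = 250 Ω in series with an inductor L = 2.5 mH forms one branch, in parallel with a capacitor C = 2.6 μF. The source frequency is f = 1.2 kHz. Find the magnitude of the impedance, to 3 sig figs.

ω = 2πf = 7540 rad/s
X_L = ωL = 18.8 Ω
X_C = 1/(ωC) = 51.0 Ω
Branch 1 (R+jX_L): Z₁ = 250 + j18.8 Ω, |Z₁| = 251 Ω
Branch 2 (−jX_C): Z₂ = −j51.0 Ω
Parallel: Z = Z₁Z₂/(Z₁+Z₂), |Z| = 50.7 Ω, ∠Z = -78.4°

50.7 Ω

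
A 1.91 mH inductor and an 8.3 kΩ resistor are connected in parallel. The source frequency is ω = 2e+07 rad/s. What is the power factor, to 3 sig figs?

0.977

X_L = ωL = 38200 Ω
Parallel: admittances add. Y = 1/R + 1/(jωL)
Y = (0.000120 − j2.62e-05) S
|Y| = 0.000123 S → |Z| = 1/|Y| = 8110 Ω, ∠Z = −∠Y = 12.3°
cos φ = cos(12.3°) = 0.977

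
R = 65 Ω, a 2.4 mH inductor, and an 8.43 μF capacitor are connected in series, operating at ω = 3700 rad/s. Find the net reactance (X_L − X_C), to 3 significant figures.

X_L = ωL = 8.88 Ω
X_C = 1/(ωC) = 32.1 Ω
X = 8.88 − 32.1 = -23.2 Ω

-23.2 Ω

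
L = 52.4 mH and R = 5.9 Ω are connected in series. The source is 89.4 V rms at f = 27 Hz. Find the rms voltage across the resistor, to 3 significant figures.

ω = 2πf = 169.6 rad/s
X_L = ωL = 8.89 Ω
Z = 5.90 + j8.89 Ω
|Z| = √(5.90² + 8.89²) = 10.7 Ω
I = V/|Z| = 8.38 A
V_R = I·|Z_R| = 8.38 × 5.90 = 49.4 V

49.4 V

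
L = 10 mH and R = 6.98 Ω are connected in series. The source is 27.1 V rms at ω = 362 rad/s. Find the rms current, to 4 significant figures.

X_L = ωL = 3.620 Ω
Z = 6.980 + j3.620 Ω
|Z| = √(6.980² + 3.620²) = 7.863 Ω
I = V/|Z| = 27.1/7.863 = 3.447 A

3.447 A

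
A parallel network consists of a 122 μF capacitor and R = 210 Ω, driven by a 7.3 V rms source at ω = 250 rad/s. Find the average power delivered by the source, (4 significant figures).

X_C = 1/(ωC) = 32.79 Ω
Parallel: admittances add. Y = 1/R + jωC
Y = (0.004762 + j0.03050) S
|Y| = 0.03087 S → |Z| = 1/|Y| = 32.39 Ω, ∠Z = −∠Y = -81.13°
I = V/|Z| = 225.3 mA
P = VI cos φ = 7.3 × 0.2253 × cos(-81.13°) = 253.8 mW

253.8 mW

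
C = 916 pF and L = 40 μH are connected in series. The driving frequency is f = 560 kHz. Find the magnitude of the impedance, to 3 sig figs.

170 Ω

ω = 2πf = 3.519e+06 rad/s
X_L = ωL = 141 Ω
X_C = 1/(ωC) = 310 Ω
Net reactance X = X_L − X_C = -170 Ω
Z = − j170 Ω
|Z| = √(0² + 170²) = 170 Ω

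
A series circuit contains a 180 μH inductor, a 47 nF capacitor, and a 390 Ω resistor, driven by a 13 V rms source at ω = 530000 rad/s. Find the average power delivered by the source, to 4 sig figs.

424.8 mW

X_L = ωL = 95.40 Ω
X_C = 1/(ωC) = 40.14 Ω
Net reactance X = X_L − X_C = 55.26 Ω
Z = 390.0 + j55.26 Ω
|Z| = √(390.0² + 55.26²) = 393.9 Ω
∠Z = arctan(55.26/390.0) = 8.064°
I = V/|Z| = 33.00 mA
P = VI cos φ = 13 × 0.03300 × cos(8.064°) = 424.8 mW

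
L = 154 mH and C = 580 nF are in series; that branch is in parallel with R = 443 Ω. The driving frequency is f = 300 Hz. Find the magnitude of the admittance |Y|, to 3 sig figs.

ω = 2πf = 1885 rad/s
X_L = ωL = 290 Ω
X_C = 1/(ωC) = 915 Ω
Branch 1: Z₁ = R = 443 Ω
Branch 2 (series LC): Z₂ = j(X_L − X_C) = −j624 Ω
Parallel: Z = Z₁Z₂/(Z₁+Z₂), |Z| = 361 Ω, ∠Z = -35.4°
|Y| = 1/|Z| = 2.77 mS

2.77 mS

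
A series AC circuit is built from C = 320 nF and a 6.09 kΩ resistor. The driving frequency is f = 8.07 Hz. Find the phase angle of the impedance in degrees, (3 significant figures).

ω = 2πf = 50.71 rad/s
X_C = 1/(ωC) = 61600 Ω
Z = 6090 − j61600 Ω
|Z| = √(6090² + 61600²) = 61900 Ω
∠Z = arctan(-61600/6090) = -84.4°

-84.4°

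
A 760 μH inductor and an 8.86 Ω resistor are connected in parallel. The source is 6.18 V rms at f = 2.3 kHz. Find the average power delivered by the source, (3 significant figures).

4.31 W

ω = 2πf = 14450 rad/s
X_L = ωL = 11.0 Ω
Parallel: admittances add. Y = 1/R + 1/(jωL)
Y = (0.113 − j0.0910) S
|Y| = 0.145 S → |Z| = 1/|Y| = 6.90 Ω, ∠Z = −∠Y = 38.9°
I = V/|Z| = 896 mA
P = VI cos φ = 6.18 × 0.896 × cos(38.9°) = 4.31 W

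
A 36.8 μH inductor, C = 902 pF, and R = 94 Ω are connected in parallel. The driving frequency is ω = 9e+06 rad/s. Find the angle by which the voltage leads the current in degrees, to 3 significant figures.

-25.6°

X_L = ωL = 331 Ω
X_C = 1/(ωC) = 123 Ω
Parallel: admittances add. Y = 1/R + 1/(jωL) + jωC
Y = (0.0106 + j0.00510) S
|Y| = 0.0118 S → |Z| = 1/|Y| = 84.8 Ω, ∠Z = −∠Y = -25.6°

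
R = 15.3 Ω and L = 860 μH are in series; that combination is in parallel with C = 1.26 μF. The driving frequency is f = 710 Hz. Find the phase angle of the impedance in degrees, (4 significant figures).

ω = 2πf = 4461 rad/s
X_L = ωL = 3.837 Ω
X_C = 1/(ωC) = 177.9 Ω
Branch 1 (R+jX_L): Z₁ = 15.30 + j3.837 Ω, |Z₁| = 15.77 Ω
Branch 2 (−jX_C): Z₂ = −j177.9 Ω
Parallel: Z = Z₁Z₂/(Z₁+Z₂), |Z| = 16.06 Ω, ∠Z = 9.054°

9.054°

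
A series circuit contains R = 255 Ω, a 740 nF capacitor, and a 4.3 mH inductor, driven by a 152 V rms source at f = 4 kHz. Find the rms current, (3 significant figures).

583 mA

ω = 2πf = 25130 rad/s
X_L = ωL = 108 Ω
X_C = 1/(ωC) = 53.8 Ω
Net reactance X = X_L − X_C = 54.3 Ω
Z = 255 + j54.3 Ω
|Z| = √(255² + 54.3²) = 261 Ω
I = V/|Z| = 152/261 = 583 mA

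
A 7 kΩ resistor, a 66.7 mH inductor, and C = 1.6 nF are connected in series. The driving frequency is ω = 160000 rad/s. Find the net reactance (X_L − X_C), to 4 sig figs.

X_L = ωL = 10670 Ω
X_C = 1/(ωC) = 3906 Ω
X = 10670 − 3906 = 6766 Ω

6766 Ω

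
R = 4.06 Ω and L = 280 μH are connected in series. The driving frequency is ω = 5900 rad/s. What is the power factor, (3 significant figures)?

X_L = ωL = 1.65 Ω
Z = 4.06 + j1.65 Ω
|Z| = √(4.06² + 1.65²) = 4.38 Ω
∠Z = arctan(1.65/4.06) = 22.1°
cos φ = cos(22.1°) = 0.926

0.926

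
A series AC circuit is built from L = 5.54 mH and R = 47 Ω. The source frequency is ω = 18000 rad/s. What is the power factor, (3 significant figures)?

0.426

X_L = ωL = 99.7 Ω
Z = 47.0 + j99.7 Ω
|Z| = √(47.0² + 99.7²) = 110 Ω
∠Z = arctan(99.7/47.0) = 64.8°
cos φ = cos(64.8°) = 0.426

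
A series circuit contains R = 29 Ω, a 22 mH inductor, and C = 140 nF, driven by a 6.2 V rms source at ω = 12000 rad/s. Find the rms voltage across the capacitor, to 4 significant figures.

X_L = ωL = 264.0 Ω
X_C = 1/(ωC) = 595.2 Ω
Net reactance X = X_L − X_C = -331.2 Ω
Z = 29.00 − j331.2 Ω
|Z| = √(29.00² + 331.2²) = 332.5 Ω
I = V/|Z| = 18.65 mA
V_C = I·|Z_C| = 0.01865 × 595.2 = 11.10 V

11.10 V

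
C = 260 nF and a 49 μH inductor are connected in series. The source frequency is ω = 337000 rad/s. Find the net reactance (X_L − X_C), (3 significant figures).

5.10 Ω

X_L = ωL = 16.5 Ω
X_C = 1/(ωC) = 11.4 Ω
X = 16.5 − 11.4 = 5.10 Ω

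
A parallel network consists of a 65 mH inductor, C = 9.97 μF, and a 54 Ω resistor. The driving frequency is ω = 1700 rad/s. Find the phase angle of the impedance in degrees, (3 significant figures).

X_L = ωL = 110 Ω
X_C = 1/(ωC) = 59.0 Ω
Parallel: admittances add. Y = 1/R + 1/(jωL) + jωC
Y = (0.0185 + j0.00790) S
|Y| = 0.0201 S → |Z| = 1/|Y| = 49.7 Ω, ∠Z = −∠Y = -23.1°

-23.1°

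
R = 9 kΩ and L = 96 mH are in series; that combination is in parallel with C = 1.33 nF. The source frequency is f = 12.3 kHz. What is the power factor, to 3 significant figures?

ω = 2πf = 77280 rad/s
X_L = ωL = 7420 Ω
X_C = 1/(ωC) = 9730 Ω
Branch 1 (R+jX_L): Z₁ = 9000 + j7420 Ω, |Z₁| = 11700 Ω
Branch 2 (−jX_C): Z₂ = −j9730 Ω
Parallel: Z = Z₁Z₂/(Z₁+Z₂), |Z| = 12200 Ω, ∠Z = -36.1°
cos φ = cos(-36.1°) = 0.808

0.808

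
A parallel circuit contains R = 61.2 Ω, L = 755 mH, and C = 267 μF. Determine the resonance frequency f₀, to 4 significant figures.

ω₀ = 1/√(LC) = 1/√(0.755 × 0.000267) = 70.43 rad/s
f₀ = ω₀/(2π) = 11.21 Hz

11.21 Hz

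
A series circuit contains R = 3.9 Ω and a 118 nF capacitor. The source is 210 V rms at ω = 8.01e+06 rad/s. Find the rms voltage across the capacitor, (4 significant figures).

X_C = 1/(ωC) = 1.058 Ω
Z = 3.900 − j1.058 Ω
|Z| = √(3.900² + 1.058²) = 4.041 Ω
I = V/|Z| = 51.97 A
V_C = I·|Z_C| = 51.97 × 1.058 = 54.98 V

54.98 V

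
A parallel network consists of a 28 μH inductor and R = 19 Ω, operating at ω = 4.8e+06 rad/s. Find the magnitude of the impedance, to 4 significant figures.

X_L = ωL = 134.4 Ω
Parallel: admittances add. Y = 1/R + 1/(jωL)
Y = (0.05263 − j0.007440) S
|Y| = 0.05315 S → |Z| = 1/|Y| = 18.81 Ω, ∠Z = −∠Y = 8.047°

18.81 Ω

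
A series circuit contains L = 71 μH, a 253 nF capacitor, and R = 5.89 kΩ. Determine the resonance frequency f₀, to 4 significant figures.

37.55 kHz

ω₀ = 1/√(LC) = 1/√(7.1e-05 × 2.53e-07) = 235900 rad/s
f₀ = ω₀/(2π) = 37.55 kHz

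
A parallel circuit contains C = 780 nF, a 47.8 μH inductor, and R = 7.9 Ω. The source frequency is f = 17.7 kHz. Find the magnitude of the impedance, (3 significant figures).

6.17 Ω

ω = 2πf = 111200 rad/s
X_L = ωL = 5.32 Ω
X_C = 1/(ωC) = 11.5 Ω
Parallel: admittances add. Y = 1/R + 1/(jωL) + jωC
Y = (0.127 − j0.101) S
|Y| = 0.162 S → |Z| = 1/|Y| = 6.17 Ω, ∠Z = −∠Y = 38.7°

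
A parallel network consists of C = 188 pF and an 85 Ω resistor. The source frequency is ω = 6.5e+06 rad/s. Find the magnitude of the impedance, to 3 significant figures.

84.5 Ω

X_C = 1/(ωC) = 818 Ω
Parallel: admittances add. Y = 1/R + jωC
Y = (0.0118 + j0.00122) S
|Y| = 0.0118 S → |Z| = 1/|Y| = 84.5 Ω, ∠Z = −∠Y = -5.93°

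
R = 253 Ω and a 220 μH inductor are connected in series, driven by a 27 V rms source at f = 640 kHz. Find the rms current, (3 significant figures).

ω = 2πf = 4.021e+06 rad/s
X_L = ωL = 885 Ω
Z = 253 + j885 Ω
|Z| = √(253² + 885²) = 920 Ω
I = V/|Z| = 27/920 = 29.3 mA

29.3 mA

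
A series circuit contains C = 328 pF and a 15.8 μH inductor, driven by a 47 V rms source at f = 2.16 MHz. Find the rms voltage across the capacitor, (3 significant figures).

1030 V

ω = 2πf = 1.357e+07 rad/s
X_L = ωL = 214 Ω
X_C = 1/(ωC) = 225 Ω
Net reactance X = X_L − X_C = -10.2 Ω
Z = − j10.2 Ω
|Z| = √(0² + 10.2²) = 10.2 Ω
I = V/|Z| = 4.60 A
V_C = I·|Z_C| = 4.60 × 225 = 1030 V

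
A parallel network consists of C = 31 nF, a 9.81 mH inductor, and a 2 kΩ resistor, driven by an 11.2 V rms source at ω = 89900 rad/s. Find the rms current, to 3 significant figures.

X_L = ωL = 882 Ω
X_C = 1/(ωC) = 359 Ω
Parallel: admittances add. Y = 1/R + 1/(jωL) + jωC
Y = (0.000500 + j0.00165) S
|Y| = 0.00173 S → |Z| = 1/|Y| = 579 Ω, ∠Z = −∠Y = -73.2°
I = V/|Z| = 11.2/579 = 19.3 mA

19.3 mA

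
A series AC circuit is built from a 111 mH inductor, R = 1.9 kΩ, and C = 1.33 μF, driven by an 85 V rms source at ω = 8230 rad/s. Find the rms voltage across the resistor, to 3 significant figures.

X_L = ωL = 914 Ω
X_C = 1/(ωC) = 91.4 Ω
Net reactance X = X_L − X_C = 822 Ω
Z = 1900 + j822 Ω
|Z| = √(1900² + 822²) = 2070 Ω
I = V/|Z| = 41.1 mA
V_R = I·|Z_R| = 0.0411 × 1900 = 78.0 V

78.0 V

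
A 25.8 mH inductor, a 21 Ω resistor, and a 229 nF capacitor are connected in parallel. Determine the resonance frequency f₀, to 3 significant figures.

ω₀ = 1/√(LC) = 1/√(0.0258 × 2.29e-07) = 13010 rad/s
f₀ = ω₀/(2π) = 2.07 kHz

2.07 kHz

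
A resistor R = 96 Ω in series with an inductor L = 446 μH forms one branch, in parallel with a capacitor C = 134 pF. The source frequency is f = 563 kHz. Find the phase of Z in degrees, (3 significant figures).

76.3°

ω = 2πf = 3.537e+06 rad/s
X_L = ωL = 1580 Ω
X_C = 1/(ωC) = 2110 Ω
Branch 1 (R+jX_L): Z₁ = 96.0 + j1580 Ω, |Z₁| = 1580 Ω
Branch 2 (−jX_C): Z₂ = −j2110 Ω
Parallel: Z = Z₁Z₂/(Z₁+Z₂), |Z| = 6170 Ω, ∠Z = 76.3°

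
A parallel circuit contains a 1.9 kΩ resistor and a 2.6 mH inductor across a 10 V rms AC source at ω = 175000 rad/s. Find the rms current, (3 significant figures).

X_L = ωL = 455 Ω
Parallel: admittances add. Y = 1/R + 1/(jωL)
Y = (0.000526 − j0.00220) S
|Y| = 0.00226 S → |Z| = 1/|Y| = 442 Ω, ∠Z = −∠Y = 76.5°
I = V/|Z| = 10/442 = 22.6 mA

22.6 mA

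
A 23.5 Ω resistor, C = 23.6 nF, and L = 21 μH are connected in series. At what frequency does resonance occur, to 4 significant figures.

ω₀ = 1/√(LC) = 1/√(2.1e-05 × 2.36e-08) = 1.42e+06 rad/s
f₀ = ω₀/(2π) = 226.1 kHz

226.1 kHz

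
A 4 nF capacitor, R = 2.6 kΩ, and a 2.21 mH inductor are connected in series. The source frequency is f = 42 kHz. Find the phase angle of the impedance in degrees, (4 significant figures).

ω = 2πf = 263900 rad/s
X_L = ωL = 583.2 Ω
X_C = 1/(ωC) = 947.4 Ω
Net reactance X = X_L − X_C = -364.1 Ω
Z = 2600 − j364.1 Ω
|Z| = √(2600² + 364.1²) = 2625 Ω
∠Z = arctan(-364.1/2600) = -7.973°

-7.973°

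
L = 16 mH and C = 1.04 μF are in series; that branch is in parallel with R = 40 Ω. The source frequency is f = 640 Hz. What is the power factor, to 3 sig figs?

0.975

ω = 2πf = 4021 rad/s
X_L = ωL = 64.3 Ω
X_C = 1/(ωC) = 239 Ω
Branch 1: Z₁ = R = 40.0 Ω
Branch 2 (series LC): Z₂ = j(X_L − X_C) = −j175 Ω
Parallel: Z = Z₁Z₂/(Z₁+Z₂), |Z| = 39.0 Ω, ∠Z = -12.9°
cos φ = cos(-12.9°) = 0.975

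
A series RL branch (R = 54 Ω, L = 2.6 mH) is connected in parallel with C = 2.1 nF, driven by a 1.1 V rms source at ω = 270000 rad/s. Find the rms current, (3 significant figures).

X_L = ωL = 702 Ω
X_C = 1/(ωC) = 1760 Ω
Branch 1 (R+jX_L): Z₁ = 54.0 + j702 Ω, |Z₁| = 704 Ω
Branch 2 (−jX_C): Z₂ = −j1760 Ω
Parallel: Z = Z₁Z₂/(Z₁+Z₂), |Z| = 1170 Ω, ∠Z = 82.7°
I = V/|Z| = 1.1/1170 = 942 μA

942 μA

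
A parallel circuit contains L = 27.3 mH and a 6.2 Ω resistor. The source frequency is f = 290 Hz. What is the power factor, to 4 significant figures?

0.9923

ω = 2πf = 1822 rad/s
X_L = ωL = 49.74 Ω
Parallel: admittances add. Y = 1/R + 1/(jωL)
Y = (0.1613 − j0.02010) S
|Y| = 0.1625 S → |Z| = 1/|Y| = 6.152 Ω, ∠Z = −∠Y = 7.105°
cos φ = cos(7.105°) = 0.9923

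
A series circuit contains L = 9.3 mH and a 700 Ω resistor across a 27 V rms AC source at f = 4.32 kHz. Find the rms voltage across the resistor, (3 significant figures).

ω = 2πf = 27140 rad/s
X_L = ωL = 252 Ω
Z = 700 + j252 Ω
|Z| = √(700² + 252²) = 744 Ω
I = V/|Z| = 36.3 mA
V_R = I·|Z_R| = 0.0363 × 700 = 25.4 V

25.4 V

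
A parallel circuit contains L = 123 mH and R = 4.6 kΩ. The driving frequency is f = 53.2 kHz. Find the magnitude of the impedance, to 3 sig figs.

ω = 2πf = 334300 rad/s
X_L = ωL = 41100 Ω
Parallel: admittances add. Y = 1/R + 1/(jωL)
Y = (0.000217 − j2.43e-05) S
|Y| = 0.000219 S → |Z| = 1/|Y| = 4570 Ω, ∠Z = −∠Y = 6.38°

4570 Ω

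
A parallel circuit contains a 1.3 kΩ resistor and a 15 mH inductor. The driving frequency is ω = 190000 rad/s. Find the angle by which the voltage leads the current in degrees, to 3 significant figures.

24.5°

X_L = ωL = 2850 Ω
Parallel: admittances add. Y = 1/R + 1/(jωL)
Y = (0.000769 − j0.000351) S
|Y| = 0.000845 S → |Z| = 1/|Y| = 1180 Ω, ∠Z = −∠Y = 24.5°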